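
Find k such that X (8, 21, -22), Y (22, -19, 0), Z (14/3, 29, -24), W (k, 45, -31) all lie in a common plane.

Normal to plane XYZ: n = (-96, -136/3, -64/3); plane equation n·P = -3752/3.
Requiring n·W = -3752/3: (-96)k + (-4136/3) = -3752/3.
So k = -4/3.

-4/3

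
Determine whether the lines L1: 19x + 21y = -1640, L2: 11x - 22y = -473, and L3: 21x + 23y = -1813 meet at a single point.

Intersecting L1 and L2: solving the 2×2 system gives (x, y) = (-4183/59, -823/59).
Substitute into L3: (21)(-4183/59) + (23)(-823/59) = -106772/59.
But L3 requires -1813 ≠ -106772/59, so the three lines have no common point.

No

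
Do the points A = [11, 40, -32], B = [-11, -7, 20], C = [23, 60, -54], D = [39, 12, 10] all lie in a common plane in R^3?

With A as base: AB = (-22, -47, 52), AC = (12, 20, -22), AD = (28, -28, 42).
AC × AD = (224, -1120, -896).
AB · (AC × AD) = 1120.
Since 1120 ≠ 0, the four points are not coplanar.

No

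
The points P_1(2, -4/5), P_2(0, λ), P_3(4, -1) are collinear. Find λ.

-3/5

The three points are collinear iff det[P_1P_2; P_1P_3] = 0.
This determinant is linear in λ: (-2)λ + (-6/5) = 0, so λ = -3/5.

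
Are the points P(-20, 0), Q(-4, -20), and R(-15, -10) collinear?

No

PQ = (16, -20), PR = (5, -10).
Twice the signed area of △PQR is (16)(-10) − (-20)(5) = -60.
The area is nonzero, so the three points are not collinear.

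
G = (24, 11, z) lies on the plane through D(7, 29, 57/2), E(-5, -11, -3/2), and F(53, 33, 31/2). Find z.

The plane through D, E, F has equation 640x − 1536y + 1792z = 11008.
Substituting G: (1792)z + (-1536) = 11008, so z = 7.

7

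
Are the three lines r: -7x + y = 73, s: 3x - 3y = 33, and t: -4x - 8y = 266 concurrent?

No

The three lines meet at one point iff the augmented coefficient matrix [aᵢ bᵢ cᵢ] has rank < 3, i.e. its determinant vanishes.
Here the determinant is 180.
Nonzero, so no common point exists.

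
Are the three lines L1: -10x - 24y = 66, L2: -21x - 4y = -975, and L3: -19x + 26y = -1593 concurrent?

Yes

Intersecting L1 and L2: solving the 2×2 system gives (x, y) = (51, -24).
Substitute into L3: (-19)(51) + (26)(-24) = -1593.
This equals -1593, so (51, -24) lies on all three lines and they are concurrent.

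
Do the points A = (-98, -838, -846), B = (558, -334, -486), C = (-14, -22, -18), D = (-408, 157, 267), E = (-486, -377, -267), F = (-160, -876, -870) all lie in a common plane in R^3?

No

The plane through A, B, C has normal n = AB × AC = (123552, -512928, 492960) and equation n·P = 681408.
Checking the remaining points: n·D = 681408, n·E = 1707264, n·F = 681408.
Since n·E = 1707264 ≠ 681408, E is off the plane and the points are not all coplanar.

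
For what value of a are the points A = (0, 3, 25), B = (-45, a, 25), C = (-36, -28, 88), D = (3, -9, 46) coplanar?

8

The points are coplanar iff AB · (AC × AD) = 0.
Expanding, this is linear in a: (945)a + (-7560) = 0.
So a = 8.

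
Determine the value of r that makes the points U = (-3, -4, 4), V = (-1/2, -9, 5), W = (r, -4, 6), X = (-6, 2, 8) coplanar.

Normal to plane UVX: n = (-26, -13, 0); plane equation n·P = 130.
Requiring n·W = 130: (-26)r + (52) = 130.
So r = -3.

-3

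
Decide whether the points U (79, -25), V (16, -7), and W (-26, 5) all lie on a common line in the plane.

Yes

UV = (-63, 18), UW = (-105, 30).
Checking proportionality: UW = 5/3·UV, so the vectors are parallel and the points are collinear.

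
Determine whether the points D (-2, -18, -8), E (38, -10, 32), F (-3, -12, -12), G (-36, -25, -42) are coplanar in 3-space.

No

The four points are coplanar iff the 3×3 determinant with rows DE, DF, DG is zero.
Rows: (40, 8, 40), (-1, 6, -4), (-34, -7, -34).
Expanding along the first row: (40)(-232) − (8)(-102) + (40)(211) = -24.
Nonzero ⇒ not coplanar.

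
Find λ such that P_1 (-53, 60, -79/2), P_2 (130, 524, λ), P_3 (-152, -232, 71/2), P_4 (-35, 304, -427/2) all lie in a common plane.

Normal to plane P_1P_3P_4: n = (32508, -15876, -18900); plane equation n·P = -1928934.
Requiring n·P_2 = -1928934: (-18900)λ + (-4092984) = -1928934.
So λ = -229/2.

-229/2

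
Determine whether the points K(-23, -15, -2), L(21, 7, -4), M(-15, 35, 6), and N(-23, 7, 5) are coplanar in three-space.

A normal to the plane through K, L, M is n = KL × KM = (276, -368, 2024).
The plane has equation n·P = -4876. For N: n·N = 1196.
1196 ≠ -4876, so N is off the plane.

No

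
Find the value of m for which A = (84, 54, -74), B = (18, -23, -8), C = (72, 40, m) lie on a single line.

Collinearity requires AB × AC = 0; each component is linear in m.
The x-component gives (-77)m + (-4774) = 0, so m = -62.
The remaining components then also vanish.

-62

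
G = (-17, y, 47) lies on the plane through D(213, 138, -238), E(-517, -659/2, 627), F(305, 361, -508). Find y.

The plane through D, E, F has equation −66670x − 117520y − 119780z = -1910830.
Substituting G: (-117520)y + (-4496270) = -1910830, so y = -22.

-22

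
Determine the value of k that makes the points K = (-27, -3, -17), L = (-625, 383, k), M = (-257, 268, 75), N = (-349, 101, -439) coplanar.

-415

The points are coplanar iff KL · (KM × KN) = 0.
Expanding, this is linear in k: (63342)k + (26286930) = 0.
So k = -415.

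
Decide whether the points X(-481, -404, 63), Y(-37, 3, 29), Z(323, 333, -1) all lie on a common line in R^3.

No

XY = (444, 407, -34), XZ = (804, 737, -64).
XY × XZ = (-990, 1080, 0).
The cross product is nonzero, so the points do not lie on one line.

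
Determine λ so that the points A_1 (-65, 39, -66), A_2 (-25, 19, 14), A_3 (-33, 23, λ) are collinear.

-2

Collinearity requires A_1A_2 × A_1A_3 = 0; each component is linear in λ.
The x-component gives (-20)λ + (-40) = 0, so λ = -2.
The remaining components then also vanish.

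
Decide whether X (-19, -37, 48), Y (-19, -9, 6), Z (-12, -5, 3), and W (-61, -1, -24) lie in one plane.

Yes

A normal to the plane through X, Y, Z is n = XY × XZ = (84, -294, -196).
The plane has equation n·P = -126. For W: n·W = -126.
Equal, so W lies in the plane and all four are coplanar.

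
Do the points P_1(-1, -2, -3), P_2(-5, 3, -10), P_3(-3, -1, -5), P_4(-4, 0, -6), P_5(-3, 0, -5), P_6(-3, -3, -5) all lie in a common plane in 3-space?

No

The plane through P_1, P_2, P_3 has normal n = P_1P_2 × P_1P_3 = (-3, 6, 6) and equation n·P = -27.
Checking the remaining points: n·P_4 = -24, n·P_5 = -21, n·P_6 = -39.
Since n·P_4 = -24 ≠ -27, P_4 is off the plane and the points are not all coplanar.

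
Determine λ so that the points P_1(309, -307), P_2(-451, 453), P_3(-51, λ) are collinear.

Collinearity: (P_3 − P_1) must be parallel to (P_2 − P_1) = (-760, 760).
Cross-multiplying the components: (λ − (-307))·(-760) = (-360)·(760).
Solving gives λ = 53.

53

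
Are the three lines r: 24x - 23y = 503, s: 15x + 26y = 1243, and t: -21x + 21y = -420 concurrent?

Yes

Intersecting r and s: solving the 2×2 system gives (x, y) = (43, 23).
Substitute into t: (-21)(43) + (21)(23) = -420.
This equals -420, so (43, 23) lies on all three lines and they are concurrent.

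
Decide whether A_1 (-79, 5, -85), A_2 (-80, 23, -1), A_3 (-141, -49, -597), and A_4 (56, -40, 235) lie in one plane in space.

Yes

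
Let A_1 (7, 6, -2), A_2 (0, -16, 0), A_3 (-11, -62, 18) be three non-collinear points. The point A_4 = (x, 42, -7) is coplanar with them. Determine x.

A normal to the plane is n = A_1A_2 × A_1A_3 = (-304, 104, 80).
A_4 lies in the plane iff n · A_1A_4 = 0.
This gives (-304)x + (5472) = 0, so x = 18.

18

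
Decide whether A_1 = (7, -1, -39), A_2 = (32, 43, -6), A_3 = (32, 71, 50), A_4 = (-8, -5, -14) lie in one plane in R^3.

The four points are coplanar iff the 3×3 determinant with rows A_1A_2, A_1A_3, A_1A_4 is zero.
Rows: (25, 44, 33), (25, 72, 89), (-15, -4, 25).
Expanding along the first row: (25)(2156) − (44)(1960) + (33)(980) = 0.
Zero determinant ⇒ coplanar.

Yes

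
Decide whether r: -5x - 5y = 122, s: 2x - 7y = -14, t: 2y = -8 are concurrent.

No

Intersecting r and s: solving the 2×2 system gives (x, y) = (-308/15, -58/15).
Substitute into t: (0)(-308/15) + (2)(-58/15) = -116/15.
But t requires -8 ≠ -116/15, so the three lines have no common point.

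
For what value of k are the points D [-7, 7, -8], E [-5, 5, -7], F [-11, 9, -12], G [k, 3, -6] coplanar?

Normal to plane DEF: n = (6, 4, -4); plane equation n·P = 18.
Requiring n·G = 18: (6)k + (36) = 18.
So k = -3.

-3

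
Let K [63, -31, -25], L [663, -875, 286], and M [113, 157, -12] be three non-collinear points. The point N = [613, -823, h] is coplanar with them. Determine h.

The plane through K, L, M has equation −69440x + 7750y + 155000z = -8489970.
Substituting N: (155000)h + (-48944970) = -8489970, so h = 261.

261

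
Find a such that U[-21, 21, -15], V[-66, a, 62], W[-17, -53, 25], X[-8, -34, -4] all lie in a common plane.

32

Normal to plane UWX: n = (1386, 476, 742); plane equation n·P = -30240.
Requiring n·V = -30240: (476)a + (-45472) = -30240.
So a = 32.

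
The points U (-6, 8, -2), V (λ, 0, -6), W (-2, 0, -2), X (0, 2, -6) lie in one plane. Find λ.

1

Coplanarity ⇔ det[UV; UW; UX] = 0.
Expanding, this is linear in λ: (32)λ + (-32) = 0.
So λ = 1.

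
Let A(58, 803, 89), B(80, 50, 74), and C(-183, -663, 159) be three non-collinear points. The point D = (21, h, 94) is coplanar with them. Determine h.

-14

The plane through A, B, C has equation −74700x + 2075y − 213725z = -21687900.
Substituting D: (2075)h + (-21658850) = -21687900, so h = -14.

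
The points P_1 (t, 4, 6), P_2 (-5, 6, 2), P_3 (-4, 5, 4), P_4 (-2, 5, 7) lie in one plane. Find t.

-3

Coplanarity ⇔ det[P_1P_2; P_1P_3; P_1P_4] = 0.
Expanding, this is linear in t: (3)t + (9) = 0.
So t = -3.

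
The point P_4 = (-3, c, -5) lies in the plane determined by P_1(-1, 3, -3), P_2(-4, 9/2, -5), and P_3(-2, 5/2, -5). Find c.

7/2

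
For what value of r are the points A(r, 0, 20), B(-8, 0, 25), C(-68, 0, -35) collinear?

-13

Collinearity requires AB × AC = 0; each component is linear in r.
The y-component gives (-60)r + (-780) = 0, so r = -13.
The remaining components then also vanish.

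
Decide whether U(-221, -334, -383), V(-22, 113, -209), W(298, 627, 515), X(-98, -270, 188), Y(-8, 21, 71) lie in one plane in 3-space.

No

The plane through U, V, W has normal n = UV × UW = (234192, -88396, -40754) and equation n·P = -6623386.
Checking the remaining points: n·X = -6745648, n·Y = -6623386.
Since n·X = -6745648 ≠ -6623386, X is off the plane and the points are not all coplanar.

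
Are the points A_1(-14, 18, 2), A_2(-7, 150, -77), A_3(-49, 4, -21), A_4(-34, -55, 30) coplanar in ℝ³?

No

A normal to the plane through A_1, A_2, A_3 is n = A_1A_2 × A_1A_3 = (-4142, 2926, 4522).
The plane has equation n·P = 119700. For A_4: n·A_4 = 115558.
115558 ≠ 119700, so A_4 is off the plane.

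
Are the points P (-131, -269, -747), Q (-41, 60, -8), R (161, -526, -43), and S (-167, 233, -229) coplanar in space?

No

With P as base: PQ = (90, 329, 739), PR = (292, -257, 704), PS = (-36, 502, 518).
PR × PS = (-486534, -176600, 137332).
PQ · (PR × PS) = -401112.
Since -401112 ≠ 0, the four points are not coplanar.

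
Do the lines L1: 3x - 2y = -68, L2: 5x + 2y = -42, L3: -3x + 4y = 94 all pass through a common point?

The three lines meet at one point iff the augmented coefficient matrix [aᵢ bᵢ cᵢ] has rank < 3, i.e. its determinant vanishes.
Here the determinant is -12.
Nonzero, so no common point exists.

No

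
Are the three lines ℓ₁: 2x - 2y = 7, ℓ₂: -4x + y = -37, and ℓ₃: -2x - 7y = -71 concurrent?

No

Lines aᵢx + bᵢy = cᵢ with pairwise distinct directions are concurrent exactly when det[aᵢ bᵢ cᵢ] = 0.
Here the determinant is -30.
Nonzero, so no common point exists.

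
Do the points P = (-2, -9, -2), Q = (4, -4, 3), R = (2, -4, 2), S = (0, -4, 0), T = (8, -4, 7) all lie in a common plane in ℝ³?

No

The plane through P, Q, R has normal n = PQ × PR = (-5, -4, 10) and equation n·X = 26.
Checking the remaining points: n·S = 16, n·T = 46.
Since n·S = 16 ≠ 26, S is off the plane and the points are not all coplanar.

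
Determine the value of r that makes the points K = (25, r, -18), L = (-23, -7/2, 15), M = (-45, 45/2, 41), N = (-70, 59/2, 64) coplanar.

Coplanarity ⇔ det[KL; KM; KN] = 0.
Expanding, this is linear in r: (144)r + (-3096) = 0.
So r = 43/2.

43/2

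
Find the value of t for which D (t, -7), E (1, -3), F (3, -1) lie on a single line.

Collinearity: (D − E) must be parallel to (F − E) = (2, 2).
Cross-multiplying the components: (t − 1)·(2) = (-4)·(2).
Solving gives t = -3.

-3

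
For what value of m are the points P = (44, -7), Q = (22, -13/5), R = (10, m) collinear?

Collinearity: (R − P) must be parallel to (Q − P) = (-22, 22/5).
Cross-multiplying the components: (m − (-7))·(-22) = (-34)·(22/5).
Solving gives m = -1/5.

-1/5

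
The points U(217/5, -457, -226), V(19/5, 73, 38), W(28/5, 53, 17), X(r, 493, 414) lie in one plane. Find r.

The points are coplanar iff UV · (UW × UX) = 0.
Expanding, this is linear in r: (-5850)r + (-188370) = 0.
So r = -161/5.

-161/5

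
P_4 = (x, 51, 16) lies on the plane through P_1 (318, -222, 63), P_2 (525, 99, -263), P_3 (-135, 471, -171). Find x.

Coplanarity requires P_1P_2 · (P_1P_3 × P_1P_4) = 0.
P_1P_2 = (207, 321, -326), P_1P_3 = (-453, 693, -234); the triple product is linear in x with coefficient 150804 and constant term -7992612.
Setting it to zero: x = 53.

53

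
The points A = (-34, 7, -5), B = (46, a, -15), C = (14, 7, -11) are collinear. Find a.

7

Collinearity requires AB × AC = 0; each component is linear in a.
The x-component gives (-6)a + (42) = 0, so a = 7.
The remaining components then also vanish.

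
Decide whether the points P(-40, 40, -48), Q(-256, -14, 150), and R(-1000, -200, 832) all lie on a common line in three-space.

Yes

PQ = (-216, -54, 198), PR = (-960, -240, 880).
PQ × PR = (0, 0, 0).
The cross product vanishes, so the three points are collinear.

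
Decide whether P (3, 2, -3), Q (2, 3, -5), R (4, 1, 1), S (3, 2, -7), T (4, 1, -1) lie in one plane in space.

Yes

The plane through P, Q, R has normal n = PQ × PR = (2, 2, 0) and equation n·X = 10.
Checking the remaining points: n·S = 10, n·T = 10.
All equal 10, so all 5 points lie in one plane.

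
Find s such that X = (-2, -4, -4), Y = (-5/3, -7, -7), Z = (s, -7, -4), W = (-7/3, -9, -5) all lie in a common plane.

-7/3

Normal to plane XYW: n = (-12, 4/3, -8/3); plane equation n·P = 88/3.
Requiring n·Z = 88/3: (-12)s + (4/3) = 88/3.
So s = -7/3.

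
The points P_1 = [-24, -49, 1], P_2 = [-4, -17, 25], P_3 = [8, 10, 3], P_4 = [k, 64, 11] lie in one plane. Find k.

Coplanarity ⇔ det[P_1P_2; P_1P_3; P_1P_4] = 0.
Expanding, this is linear in k: (-1352)k + (51376) = 0.
So k = 38.

38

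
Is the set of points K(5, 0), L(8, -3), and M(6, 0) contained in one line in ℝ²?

No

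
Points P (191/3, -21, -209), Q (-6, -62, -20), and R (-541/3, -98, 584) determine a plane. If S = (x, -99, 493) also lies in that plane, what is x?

A normal to the plane is n = PQ × PR = (-17960, 27389/3, -13919/3).
S lies in the plane iff n · PS = 0.
This gives (-17960)x + (-8477120/3) = 0, so x = -472/3.

-472/3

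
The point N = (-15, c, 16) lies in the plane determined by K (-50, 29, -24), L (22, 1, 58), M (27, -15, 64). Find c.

Coplanarity requires KL · (KM × KN) = 0.
KL = (72, -28, 82), KM = (77, -44, 88); the triple product is linear in c with coefficient -22 and constant term 198.
Setting it to zero: c = 9.

9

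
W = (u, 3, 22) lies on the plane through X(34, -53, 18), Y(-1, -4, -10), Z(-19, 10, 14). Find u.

-15

The plane through X, Y, Z has equation 1568x + 1344y + 392z = -10864.
Substituting W: (1568)u + (12656) = -10864, so u = -15.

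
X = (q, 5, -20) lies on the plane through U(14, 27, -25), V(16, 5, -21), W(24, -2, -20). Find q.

Coplanarity requires UV · (UW × UX) = 0.
UV = (2, -22, 4), UW = (10, -29, 5); the triple product is linear in q with coefficient 6 and constant term 66.
Setting it to zero: q = -11.

-11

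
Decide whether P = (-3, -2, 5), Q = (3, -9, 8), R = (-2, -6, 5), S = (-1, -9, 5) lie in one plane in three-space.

The four points are coplanar iff the 3×3 determinant with rows PQ, PR, PS is zero.
Rows: (6, -7, 3), (1, -4, 0), (2, -7, 0).
Expanding along the first row: (6)(0) − (-7)(0) + (3)(1) = 3.
Nonzero ⇒ not coplanar.

No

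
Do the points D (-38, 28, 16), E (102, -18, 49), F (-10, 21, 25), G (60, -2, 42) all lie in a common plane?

No

A normal to the plane through D, E, F is n = DE × DF = (-183, -336, 308).
The plane has equation n·P = 2474. For G: n·G = 2628.
2628 ≠ 2474, so G is off the plane.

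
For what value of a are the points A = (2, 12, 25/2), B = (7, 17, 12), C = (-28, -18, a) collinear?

Collinearity requires AB × AC = 0; each component is linear in a.
The x-component gives (5)a + (-155/2) = 0, so a = 31/2.
The remaining components then also vanish.

31/2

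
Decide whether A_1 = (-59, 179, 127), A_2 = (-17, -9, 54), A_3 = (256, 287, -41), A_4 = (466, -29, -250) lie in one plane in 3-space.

The four points are coplanar iff the 3×3 determinant with rows A_1A_2, A_1A_3, A_1A_4 is zero.
Rows: (42, -188, -73), (315, 108, -168), (525, -208, -377).
Expanding along the first row: (42)(-75660) − (-188)(-30555) + (-73)(-122220) = 0.
Zero determinant ⇒ coplanar.

Yes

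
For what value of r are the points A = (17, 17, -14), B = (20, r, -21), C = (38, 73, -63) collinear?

Direction AC = (21, 56, -49). From the x-coordinate of B, the parameter along the line is τ = (20 − 17)/21 = 1/7.
Then r = 17 + 1/7·(56) = 25.

25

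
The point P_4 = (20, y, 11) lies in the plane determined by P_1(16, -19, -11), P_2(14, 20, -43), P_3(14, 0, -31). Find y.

A normal to the plane is n = P_1P_2 × P_1P_3 = (-172, 24, 40).
P_4 lies in the plane iff n · P_1P_4 = 0.
This gives (24)y + (648) = 0, so y = -27.

-27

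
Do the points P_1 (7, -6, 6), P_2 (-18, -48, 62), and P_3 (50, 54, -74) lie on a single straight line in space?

P_1P_2 = (-25, -42, 56), P_1P_3 = (43, 60, -80).
Comparing components 3 and 1: (56)(43) − (-25)(-80) = 408 ≠ 0, so P_1P_2 and P_1P_3 are not parallel and the points are not collinear.

No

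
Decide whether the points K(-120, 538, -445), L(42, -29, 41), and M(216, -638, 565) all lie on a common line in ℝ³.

No

KL = (162, -567, 486), KM = (336, -1176, 1010).
Comparing components 2 and 3: (-567)(1010) − (486)(-1176) = -1134 ≠ 0, so KL and KM are not parallel and the points are not collinear.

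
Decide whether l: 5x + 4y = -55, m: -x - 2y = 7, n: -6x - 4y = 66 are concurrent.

Lines aᵢx + bᵢy = cᵢ with pairwise distinct directions are concurrent exactly when det[aᵢ bᵢ cᵢ] = 0.
Here the determinant is 16.
Nonzero, so no common point exists.

No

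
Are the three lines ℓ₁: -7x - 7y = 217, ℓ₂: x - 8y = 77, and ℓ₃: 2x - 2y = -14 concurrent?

Intersecting ℓ₁ and ℓ₂: solving the 2×2 system gives (x, y) = (-19, -12).
Substitute into ℓ₃: (2)(-19) + (-2)(-12) = -14.
This equals -14, so (-19, -12) lies on all three lines and they are concurrent.

Yes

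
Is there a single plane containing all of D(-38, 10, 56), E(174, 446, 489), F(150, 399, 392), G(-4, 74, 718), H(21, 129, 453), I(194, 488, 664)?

The plane through D, E, F has normal n = DE × DF = (-21941, 10172, 500) and equation n·P = 963478.
Checking the remaining points: n·G = 1199492, n·H = 1077927, n·I = 1039382.
Since n·G = 1199492 ≠ 963478, G is off the plane and the points are not all coplanar.

No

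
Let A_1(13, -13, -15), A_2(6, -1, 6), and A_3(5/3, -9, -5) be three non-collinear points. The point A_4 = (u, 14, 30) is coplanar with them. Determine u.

4

A normal to the plane is n = A_1A_2 × A_1A_3 = (36, -168, 108).
A_4 lies in the plane iff n · A_1A_4 = 0.
This gives (36)u + (-144) = 0, so u = 4.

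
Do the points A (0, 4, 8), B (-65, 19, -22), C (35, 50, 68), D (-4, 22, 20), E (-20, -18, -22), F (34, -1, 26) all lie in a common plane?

No

The plane through A, B, C has normal n = AB × AC = (2280, 2850, -3515) and equation n·P = -16720.
Checking the remaining points: n·D = -16720, n·E = -19570, n·F = -16720.
Since n·E = -19570 ≠ -16720, E is off the plane and the points are not all coplanar.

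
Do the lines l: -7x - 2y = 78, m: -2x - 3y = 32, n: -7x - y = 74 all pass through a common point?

Yes

Lines aᵢx + bᵢy = cᵢ with pairwise distinct directions are concurrent exactly when det[aᵢ bᵢ cᵢ] = 0.
Here the determinant is 0.
It vanishes, so the lines are concurrent at (-10, -4).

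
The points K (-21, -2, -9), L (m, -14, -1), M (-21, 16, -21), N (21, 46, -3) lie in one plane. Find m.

-21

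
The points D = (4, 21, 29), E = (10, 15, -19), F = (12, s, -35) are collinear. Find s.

Collinearity requires DE × DF = 0; each component is linear in s.
The x-component gives (48)s + (-624) = 0, so s = 13.
The remaining components then also vanish.

13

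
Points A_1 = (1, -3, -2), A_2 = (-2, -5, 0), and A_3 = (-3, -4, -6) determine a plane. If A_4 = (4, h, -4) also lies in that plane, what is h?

Coplanarity requires A_1A_2 · (A_1A_3 × A_1A_4) = 0.
A_1A_2 = (-3, -2, 2), A_1A_3 = (-4, -1, -4); the triple product is linear in h with coefficient -20 and constant term -20.
Setting it to zero: h = -1.

-1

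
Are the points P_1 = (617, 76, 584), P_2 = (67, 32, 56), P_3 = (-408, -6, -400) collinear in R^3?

Yes

P_1P_2 = (-550, -44, -528), P_1P_3 = (-1025, -82, -984).
P_1P_2 × P_1P_3 = (0, 0, 0).
The cross product vanishes, so the three points are collinear.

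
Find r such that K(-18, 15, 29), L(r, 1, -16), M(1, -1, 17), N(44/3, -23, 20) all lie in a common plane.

62/3

Normal to plane KMN: n = (-312, -221, -598/3); plane equation n·P = -10439/3.
Requiring n·L = -10439/3: (-312)r + (8905/3) = -10439/3.
So r = 62/3.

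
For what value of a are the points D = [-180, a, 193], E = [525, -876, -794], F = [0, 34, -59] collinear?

Collinearity requires DE × DF = 0; each component is linear in a.
The x-component gives (-735)a + (254310) = 0, so a = 346.
The remaining components then also vanish.

346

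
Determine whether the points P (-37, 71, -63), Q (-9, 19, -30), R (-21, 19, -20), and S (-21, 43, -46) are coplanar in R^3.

A normal to the plane through P, Q, R is n = PQ × PR = (-520, -676, -624).
The plane has equation n·X = 10556. For S: n·S = 10556.
Equal, so S lies in the plane and all four are coplanar.

Yes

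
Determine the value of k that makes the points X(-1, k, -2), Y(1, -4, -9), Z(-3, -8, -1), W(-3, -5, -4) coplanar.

-9

Coplanarity ⇔ det[XY; XZ; XW] = 0.
Expanding, this is linear in k: (12)k + (108) = 0.
So k = -9.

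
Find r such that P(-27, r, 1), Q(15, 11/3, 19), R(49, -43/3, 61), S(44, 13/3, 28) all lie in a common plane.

17/3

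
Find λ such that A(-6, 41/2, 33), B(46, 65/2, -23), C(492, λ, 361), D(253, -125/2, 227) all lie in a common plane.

-251/2

Coplanarity ⇔ det[AB; AC; AD] = 0.
Expanding, this is linear in λ: (24592)λ + (3086296) = 0.
So λ = -251/2.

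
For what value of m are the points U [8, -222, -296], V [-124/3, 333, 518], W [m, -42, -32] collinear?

Collinearity requires UV × UW = 0; each component is linear in m.
The y-component gives (814)m + (6512) = 0, so m = -8.
The remaining components then also vanish.

-8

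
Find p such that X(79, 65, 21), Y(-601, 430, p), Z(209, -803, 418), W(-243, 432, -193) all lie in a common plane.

Normal to plane XZW: n = (40053, -100014, -231786); plane equation n·P = -8204229.
Requiring n·Y = -8204229: (-231786)p + (-67077873) = -8204229.
So p = -254.

-254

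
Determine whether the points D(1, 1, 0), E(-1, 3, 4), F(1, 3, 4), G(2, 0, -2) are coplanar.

Yes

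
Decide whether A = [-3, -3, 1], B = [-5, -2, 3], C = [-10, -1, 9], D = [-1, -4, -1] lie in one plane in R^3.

Yes

The four points are coplanar iff the 3×3 determinant with rows AB, AC, AD is zero.
Rows: (-2, 1, 2), (-7, 2, 8), (2, -1, -2).
Expanding along the first row: (-2)(4) − (1)(-2) + (2)(3) = 0.
Zero determinant ⇒ coplanar.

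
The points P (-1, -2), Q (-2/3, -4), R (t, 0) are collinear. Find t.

-4/3

Collinearity: (R − P) must be parallel to (Q − P) = (1/3, -2).
Cross-multiplying the components: (t − (-1))·(-2) = (2)·(1/3).
Solving gives t = -4/3.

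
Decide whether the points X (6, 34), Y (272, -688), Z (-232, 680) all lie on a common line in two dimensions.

Yes

XY = (266, -722), XZ = (-238, 646).
Checking proportionality: XZ = -17/19·XY, so the vectors are parallel and the points are collinear.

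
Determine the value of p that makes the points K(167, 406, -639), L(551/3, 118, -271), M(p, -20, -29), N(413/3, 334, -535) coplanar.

Normal to plane KLN: n = (-3456, -12528, -9648); plane equation n·P = 501552.
Requiring n·M = 501552: (-3456)p + (530352) = 501552.
So p = 25/3.

25/3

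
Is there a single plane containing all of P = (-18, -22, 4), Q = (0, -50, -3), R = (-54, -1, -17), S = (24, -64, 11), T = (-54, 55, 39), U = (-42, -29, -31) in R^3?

Yes

The plane through P, Q, R has normal n = PQ × PR = (735, 630, -630) and equation n·X = -29610.
Checking the remaining points: n·S = -29610, n·T = -29610, n·U = -29610.
All equal -29610, so all 6 points lie in one plane.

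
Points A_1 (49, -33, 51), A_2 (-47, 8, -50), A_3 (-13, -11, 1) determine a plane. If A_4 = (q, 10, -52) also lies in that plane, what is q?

-59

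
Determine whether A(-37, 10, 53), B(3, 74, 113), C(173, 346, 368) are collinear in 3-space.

AB = (40, 64, 60), AC = (210, 336, 315).
AB × AC = (0, 0, 0).
The cross product vanishes, so the three points are collinear.

Yes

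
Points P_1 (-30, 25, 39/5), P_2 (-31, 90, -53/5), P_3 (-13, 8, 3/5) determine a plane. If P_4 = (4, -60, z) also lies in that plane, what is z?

A normal to the plane is n = P_1P_2 × P_1P_3 = (-3904/5, -320, -1088).
P_4 lies in the plane iff n · P_1P_4 = 0.
This gives (-1088)z + (45696/5) = 0, so z = 42/5.

42/5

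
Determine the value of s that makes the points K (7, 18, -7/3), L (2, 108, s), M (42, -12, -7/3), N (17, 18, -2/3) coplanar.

Normal to plane KMN: n = (-50, -175/3, 300); plane equation n·P = -2100.
Requiring n·L = -2100: (300)s + (-6400) = -2100.
So s = 43/3.

43/3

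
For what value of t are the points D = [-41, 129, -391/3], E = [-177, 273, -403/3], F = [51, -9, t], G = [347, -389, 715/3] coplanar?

23/3

Normal to plane DEG: n = (51016, 145760/3, 14576); plane equation n·P = 6828856/3.
Requiring n·F = 6828856/3: (14576)t + (2164536) = 6828856/3.
So t = 23/3.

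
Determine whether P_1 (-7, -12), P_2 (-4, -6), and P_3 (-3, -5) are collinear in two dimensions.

No

P_1P_2 = (3, 6), P_1P_3 = (4, 7).
If collinear, P_1P_3 would be a scalar multiple of P_1P_2. But (3)·(7) ≠ (6)·(4) (difference -3), so they are not parallel; the points are not collinear.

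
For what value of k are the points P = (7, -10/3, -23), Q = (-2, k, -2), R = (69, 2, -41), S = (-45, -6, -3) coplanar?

8/3

Normal to plane PRS: n = (176/3, -304, 112); plane equation n·X = -1152.
Requiring n·Q = -1152: (-304)k + (-1024/3) = -1152.
So k = 8/3.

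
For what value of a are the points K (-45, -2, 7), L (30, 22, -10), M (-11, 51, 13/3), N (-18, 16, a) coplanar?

Coplanarity ⇔ det[KL; KM; KN] = 0.
Expanding, this is linear in a: (3159)a + (-6318) = 0.
So a = 2.

2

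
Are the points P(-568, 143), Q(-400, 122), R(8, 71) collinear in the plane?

Yes

PQ = (168, -21), PR = (576, -72).
det[PQ; PR] = (168)(-72) − (-21)(576) = 0.
The determinant is zero, so the points are collinear.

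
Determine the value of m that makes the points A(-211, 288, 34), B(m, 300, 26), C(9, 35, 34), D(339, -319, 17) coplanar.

-211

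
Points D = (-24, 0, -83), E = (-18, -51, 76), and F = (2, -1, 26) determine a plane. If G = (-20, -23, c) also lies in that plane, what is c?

-6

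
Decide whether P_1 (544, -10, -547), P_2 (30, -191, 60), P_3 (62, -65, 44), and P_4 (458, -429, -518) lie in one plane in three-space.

The four points are coplanar iff the 3×3 determinant with rows P_1P_2, P_1P_3, P_1P_4 is zero.
Rows: (-514, -181, 607), (-482, -55, 591), (-86, -419, 29).
Expanding along the first row: (-514)(246034) − (-181)(36848) + (607)(197228) = -74592.
Nonzero ⇒ not coplanar.

No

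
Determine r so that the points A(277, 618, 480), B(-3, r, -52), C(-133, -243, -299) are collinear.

30

Collinearity requires AB × AC = 0; each component is linear in r.
The x-component gives (-779)r + (23370) = 0, so r = 30.
The remaining components then also vanish.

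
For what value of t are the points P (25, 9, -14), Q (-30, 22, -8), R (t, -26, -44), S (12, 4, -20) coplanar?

45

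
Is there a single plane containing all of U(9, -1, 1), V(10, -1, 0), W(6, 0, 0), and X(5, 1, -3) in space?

Yes

With U as base: UV = (1, 0, -1), UW = (-3, 1, -1), UX = (-4, 2, -4).
UW × UX = (-2, -8, -2).
UV · (UW × UX) = 0.
The scalar triple product vanishes, so the four points are coplanar.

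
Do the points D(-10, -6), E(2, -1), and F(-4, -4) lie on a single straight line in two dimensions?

No

DE = (12, 5), DF = (6, 2).
det[DE; DF] = (12)(2) − (5)(6) = -6.
The determinant is nonzero, so they are not collinear.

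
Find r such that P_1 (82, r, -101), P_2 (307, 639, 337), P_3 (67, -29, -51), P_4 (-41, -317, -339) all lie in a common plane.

The points are coplanar iff P_1P_2 · (P_1P_3 × P_1P_4) = 0.
Expanding, this is linear in r: (27216)r + (-571536) = 0.
So r = 21.

21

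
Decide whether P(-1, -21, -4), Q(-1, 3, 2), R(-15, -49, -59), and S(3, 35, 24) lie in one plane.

The four points are coplanar iff the 3×3 determinant with rows PQ, PR, PS is zero.
Rows: (0, 24, 6), (-14, -28, -55), (4, 56, 28).
Expanding along the first row: (0)(2296) − (24)(-172) + (6)(-672) = 96.
Nonzero ⇒ not coplanar.

No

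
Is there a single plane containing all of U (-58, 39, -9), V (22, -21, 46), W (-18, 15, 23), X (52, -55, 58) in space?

Yes

With U as base: UV = (80, -60, 55), UW = (40, -24, 32), UX = (110, -94, 67).
UW × UX = (1400, 840, -1120).
UV · (UW × UX) = 0.
The scalar triple product vanishes, so the four points are coplanar.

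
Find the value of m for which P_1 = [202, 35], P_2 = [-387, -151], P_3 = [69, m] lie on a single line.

-7

The three points are collinear iff det[P_1P_2; P_1P_3] = 0.
This determinant is linear in m: (-589)m + (-4123) = 0, so m = -7.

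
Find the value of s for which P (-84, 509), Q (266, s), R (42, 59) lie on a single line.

The three points are collinear iff det[PQ; PR] = 0.
This determinant is linear in s: (-126)s + (-93366) = 0, so s = -741.

-741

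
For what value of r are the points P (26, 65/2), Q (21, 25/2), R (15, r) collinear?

The three points are collinear iff det[PQ; PR] = 0.
This determinant is linear in r: (-5)r + (-115/2) = 0, so r = -23/2.

-23/2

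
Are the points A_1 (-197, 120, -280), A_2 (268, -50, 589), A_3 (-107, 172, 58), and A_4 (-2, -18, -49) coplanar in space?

Yes

With A_1 as base: A_1A_2 = (465, -170, 869), A_1A_3 = (90, 52, 338), A_1A_4 = (195, -138, 231).
A_1A_3 × A_1A_4 = (58656, 45120, -22560).
A_1A_2 · (A_1A_3 × A_1A_4) = 0.
The scalar triple product vanishes, so the four points are coplanar.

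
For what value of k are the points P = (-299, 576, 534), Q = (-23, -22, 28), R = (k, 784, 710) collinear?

Collinearity requires PQ × PR = 0; each component is linear in k.
The y-component gives (-506)k + (-199870) = 0, so k = -395.
The remaining components then also vanish.

-395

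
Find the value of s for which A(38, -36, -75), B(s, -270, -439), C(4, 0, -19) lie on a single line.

Collinearity requires AB × AC = 0; each component is linear in s.
The y-component gives (-56)s + (14504) = 0, so s = 259.
The remaining components then also vanish.

259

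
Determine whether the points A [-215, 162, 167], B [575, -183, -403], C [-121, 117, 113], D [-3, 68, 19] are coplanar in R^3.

A normal to the plane through A, B, C is n = AB × AC = (-7020, -10920, -3120).
The plane has equation n·P = -780780. For D: n·D = -780780.
Equal, so D lies in the plane and all four are coplanar.

Yes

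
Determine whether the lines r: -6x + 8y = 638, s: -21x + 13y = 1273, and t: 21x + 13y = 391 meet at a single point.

Yes

Intersecting r and s: solving the 2×2 system gives (x, y) = (-21, 64).
Substitute into t: (21)(-21) + (13)(64) = 391.
This equals 391, so (-21, 64) lies on all three lines and they are concurrent.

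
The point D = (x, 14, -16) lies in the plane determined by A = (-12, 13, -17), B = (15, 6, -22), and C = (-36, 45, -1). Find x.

-20

Coplanarity requires AB · (AC × AD) = 0.
AB = (27, -7, -5), AC = (-24, 32, 16); the triple product is linear in x with coefficient 48 and constant term 960.
Setting it to zero: x = -20.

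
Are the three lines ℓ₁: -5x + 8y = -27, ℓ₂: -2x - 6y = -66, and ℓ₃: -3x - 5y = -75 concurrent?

Yes

The three lines meet at one point iff the augmented coefficient matrix [aᵢ bᵢ cᵢ] has rank < 3, i.e. its determinant vanishes.
Here the determinant is 0.
It vanishes, so the lines are concurrent at (15, 6).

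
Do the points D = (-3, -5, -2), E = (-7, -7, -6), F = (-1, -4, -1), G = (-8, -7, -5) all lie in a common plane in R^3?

A normal to the plane through D, E, F is n = DE × DF = (2, -4, 0).
The plane has equation n·P = 14. For G: n·G = 12.
12 ≠ 14, so G is off the plane.

No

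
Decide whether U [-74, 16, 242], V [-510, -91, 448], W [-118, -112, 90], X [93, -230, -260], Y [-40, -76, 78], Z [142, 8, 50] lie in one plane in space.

The plane through U, V, W has normal n = UV × UW = (42632, -75336, 51100) and equation n·P = 8006056.
Checking the remaining points: n·X = 8006056, n·Y = 8006056, n·Z = 8006056.
All equal 8006056, so all 6 points lie in one plane.

Yes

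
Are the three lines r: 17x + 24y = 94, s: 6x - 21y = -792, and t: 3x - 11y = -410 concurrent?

Intersecting r and s: solving the 2×2 system gives (x, y) = (-34, 28).
Substitute into t: (3)(-34) + (-11)(28) = -410.
This equals -410, so (-34, 28) lies on all three lines and they are concurrent.

Yes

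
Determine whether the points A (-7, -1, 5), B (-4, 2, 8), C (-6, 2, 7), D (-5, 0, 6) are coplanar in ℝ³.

No

With A as base: AB = (3, 3, 3), AC = (1, 3, 2), AD = (2, 1, 1).
AC × AD = (1, 3, -5).
AB · (AC × AD) = -3.
Since -3 ≠ 0, the four points are not coplanar.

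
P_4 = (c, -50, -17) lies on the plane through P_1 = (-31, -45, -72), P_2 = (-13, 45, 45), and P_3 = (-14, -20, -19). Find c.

4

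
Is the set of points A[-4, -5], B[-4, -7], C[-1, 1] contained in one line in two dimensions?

AB = (0, -2), AC = (3, 6).
If collinear, AC would be a scalar multiple of AB. But (0)·(6) ≠ (-2)·(3) (difference 6), so they are not parallel; the points are not collinear.

No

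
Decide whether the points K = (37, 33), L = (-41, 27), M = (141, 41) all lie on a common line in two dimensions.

Yes

KL = (-78, -6), KM = (104, 8).
det[KL; KM] = (-78)(8) − (-6)(104) = 0.
The determinant is zero, so the points are collinear.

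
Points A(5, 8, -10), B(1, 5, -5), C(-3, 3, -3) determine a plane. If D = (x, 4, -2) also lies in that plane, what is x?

1

The plane through A, B, C has equation 4x − 12y − 4z = -36.
Substituting D: (4)x + (-40) = -36, so x = 1.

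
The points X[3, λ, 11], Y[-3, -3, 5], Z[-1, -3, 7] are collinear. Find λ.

Direction YZ = (2, 0, 2). From the x-coordinate of X, the parameter along the line is τ = (3 − (-3))/2 = 3.
Then λ = (-3) + 3·(0) = -3.

-3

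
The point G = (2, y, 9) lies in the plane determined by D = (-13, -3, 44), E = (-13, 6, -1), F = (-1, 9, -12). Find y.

Coplanarity requires DE · (DF × DG) = 0.
DE = (0, 9, -45), DF = (12, 12, -56); the triple product is linear in y with coefficient -540 and constant term 2700.
Setting it to zero: y = 5.

5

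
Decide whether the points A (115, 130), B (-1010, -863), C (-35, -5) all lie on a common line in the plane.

No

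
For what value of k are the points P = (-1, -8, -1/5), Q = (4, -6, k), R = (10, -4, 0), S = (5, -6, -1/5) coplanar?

Coplanarity ⇔ det[PQ; PR; PS] = 0.
Expanding, this is linear in k: (-2)k + (0) = 0.
So k = 0.

0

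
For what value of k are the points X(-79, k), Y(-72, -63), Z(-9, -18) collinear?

-68

Collinearity: (X − Y) must be parallel to (Z − Y) = (63, 45).
Cross-multiplying the components: (k − (-63))·(63) = (-7)·(45).
Solving gives k = -68.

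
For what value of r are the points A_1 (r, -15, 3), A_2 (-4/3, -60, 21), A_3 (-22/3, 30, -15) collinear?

Collinearity requires A_1A_2 × A_1A_3 = 0; each component is linear in r.
The y-component gives (-36)r + (-156) = 0, so r = -13/3.
The remaining components then also vanish.

-13/3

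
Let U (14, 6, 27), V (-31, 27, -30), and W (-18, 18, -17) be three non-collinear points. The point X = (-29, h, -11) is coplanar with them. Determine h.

40

Coplanarity requires UV · (UW × UX) = 0.
UV = (-45, 21, -57), UW = (-32, 12, -44); the triple product is linear in h with coefficient -156 and constant term 6240.
Setting it to zero: h = 40.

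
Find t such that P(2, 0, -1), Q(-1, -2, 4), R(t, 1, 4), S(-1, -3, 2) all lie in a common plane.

1

Coplanarity ⇔ det[PQ; PR; PS] = 0.
Expanding, this is linear in t: (-9)t + (9) = 0.
So t = 1.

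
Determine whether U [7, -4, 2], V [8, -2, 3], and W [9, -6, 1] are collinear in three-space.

No

UV = (1, 2, 1), UW = (2, -2, -1).
Comparing components 3 and 1: (1)(2) − (1)(-1) = 3 ≠ 0, so UV and UW are not parallel and the points are not collinear.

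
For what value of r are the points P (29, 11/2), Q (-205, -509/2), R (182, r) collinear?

351/2

The three points are collinear iff det[PQ; PR] = 0.
This determinant is linear in r: (-234)r + (41067) = 0, so r = 351/2.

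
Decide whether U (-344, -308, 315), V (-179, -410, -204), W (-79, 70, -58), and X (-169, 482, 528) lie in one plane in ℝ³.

Yes

A normal to the plane through U, V, W is n = UV × UW = (234228, -75990, 89400).
The plane has equation n·P = -29008512. For X: n·X = -29008512.
Equal, so X lies in the plane and all four are coplanar.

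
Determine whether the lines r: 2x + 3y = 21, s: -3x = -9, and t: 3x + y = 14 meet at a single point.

Lines aᵢx + bᵢy = cᵢ with pairwise distinct directions are concurrent exactly when det[aᵢ bᵢ cᵢ] = 0.
Here the determinant is 0.
It vanishes, so the lines are concurrent at (3, 5).

Yes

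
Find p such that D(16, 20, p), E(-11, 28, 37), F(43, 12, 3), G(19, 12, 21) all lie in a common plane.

20

The points are coplanar iff DE · (DF × DG) = 0.
Expanding, this is linear in p: (384)p + (-7680) = 0.
So p = 20.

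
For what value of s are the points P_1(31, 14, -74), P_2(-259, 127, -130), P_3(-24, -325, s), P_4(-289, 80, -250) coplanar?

-786

Coplanarity ⇔ det[P_1P_2; P_1P_3; P_1P_4] = 0.
Expanding, this is linear in s: (-17020)s + (-13377720) = 0.
So s = -786.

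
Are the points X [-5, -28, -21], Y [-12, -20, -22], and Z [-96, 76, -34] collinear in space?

XY = (-7, 8, -1), XZ = (-91, 104, -13).
XY × XZ = (0, 0, 0).
The cross product vanishes, so the three points are collinear.

Yes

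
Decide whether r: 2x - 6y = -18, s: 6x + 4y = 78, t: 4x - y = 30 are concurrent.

Yes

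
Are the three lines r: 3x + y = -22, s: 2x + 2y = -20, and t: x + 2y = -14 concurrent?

Yes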